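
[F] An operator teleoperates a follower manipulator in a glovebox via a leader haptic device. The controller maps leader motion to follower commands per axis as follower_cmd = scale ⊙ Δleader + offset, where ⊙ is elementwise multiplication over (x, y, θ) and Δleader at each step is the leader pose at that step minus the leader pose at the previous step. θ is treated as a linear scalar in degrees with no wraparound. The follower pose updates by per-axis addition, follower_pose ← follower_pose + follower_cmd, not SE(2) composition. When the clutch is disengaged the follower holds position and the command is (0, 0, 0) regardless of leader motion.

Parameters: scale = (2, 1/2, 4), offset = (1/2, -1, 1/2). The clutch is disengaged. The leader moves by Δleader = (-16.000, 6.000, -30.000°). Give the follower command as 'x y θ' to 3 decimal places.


clutch disengaged → follower holds; cmd = (0, 0, 0)

0.000 0.000 0.000


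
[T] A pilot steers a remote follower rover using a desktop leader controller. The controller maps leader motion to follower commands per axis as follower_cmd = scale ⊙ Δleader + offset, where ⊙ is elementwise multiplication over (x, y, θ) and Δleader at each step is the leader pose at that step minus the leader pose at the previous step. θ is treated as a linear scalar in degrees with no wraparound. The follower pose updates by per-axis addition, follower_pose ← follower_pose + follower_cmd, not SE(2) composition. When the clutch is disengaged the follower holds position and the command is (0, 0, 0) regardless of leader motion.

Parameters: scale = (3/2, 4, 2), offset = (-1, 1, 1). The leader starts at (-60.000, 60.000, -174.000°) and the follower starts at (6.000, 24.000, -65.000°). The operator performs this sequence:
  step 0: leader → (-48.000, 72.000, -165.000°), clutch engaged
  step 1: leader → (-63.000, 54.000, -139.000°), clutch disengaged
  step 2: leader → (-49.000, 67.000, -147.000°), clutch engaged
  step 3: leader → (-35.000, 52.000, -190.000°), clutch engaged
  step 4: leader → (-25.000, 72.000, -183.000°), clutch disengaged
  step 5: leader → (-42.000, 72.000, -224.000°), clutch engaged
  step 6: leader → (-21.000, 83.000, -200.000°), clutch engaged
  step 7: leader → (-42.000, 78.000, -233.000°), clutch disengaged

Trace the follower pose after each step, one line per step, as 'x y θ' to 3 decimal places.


step 0: Δleader=(12.000, 12.000, 9.000°), engaged; cmd=(17.000, 49.000, 19.000°) → follower=(23.000, 73.000, -46.000°)
step 1: Δleader=(-15.000, -18.000, 26.000°), disengaged; cmd=(0,0,0) → follower holds at (23.000, 73.000, -46.000°)
step 2: Δleader=(14.000, 13.000, -8.000°), engaged; cmd=(20.000, 53.000, -15.000°) → follower=(43.000, 126.000, -61.000°)
step 3: Δleader=(14.000, -15.000, -43.000°), engaged; cmd=(20.000, -59.000, -85.000°) → follower=(63.000, 67.000, -146.000°)
step 4: Δleader=(10.000, 20.000, 7.000°), disengaged; cmd=(0,0,0) → follower holds at (63.000, 67.000, -146.000°)
step 5: Δleader=(-17.000, 0.000, -41.000°), engaged; cmd=(-26.500, 1.000, -81.000°) → follower=(36.500, 68.000, -227.000°)
step 6: Δleader=(21.000, 11.000, 24.000°), engaged; cmd=(30.500, 45.000, 49.000°) → follower=(67.000, 113.000, -178.000°)
step 7: Δleader=(-21.000, -5.000, -33.000°), disengaged; cmd=(0,0,0) → follower holds at (67.000, 113.000, -178.000°)

23.000 73.000 -46.000
23.000 73.000 -46.000
43.000 126.000 -61.000
63.000 67.000 -146.000
63.000 67.000 -146.000
36.500 68.000 -227.000
67.000 113.000 -178.000
67.000 113.000 -178.000


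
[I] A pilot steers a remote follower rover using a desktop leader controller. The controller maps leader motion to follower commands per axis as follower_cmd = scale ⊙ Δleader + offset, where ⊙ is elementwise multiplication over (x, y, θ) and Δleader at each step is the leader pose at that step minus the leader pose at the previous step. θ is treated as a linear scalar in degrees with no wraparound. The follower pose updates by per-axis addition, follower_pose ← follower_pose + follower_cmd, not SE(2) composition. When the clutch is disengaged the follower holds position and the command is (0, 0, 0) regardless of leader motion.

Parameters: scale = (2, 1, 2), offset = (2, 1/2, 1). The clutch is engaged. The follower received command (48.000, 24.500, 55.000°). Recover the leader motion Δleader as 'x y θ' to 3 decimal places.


axis x: (48.000 − 2) / (2) = 23.000
axis y: (24.500 − 1/2) / (1) = 24.000
axis θ: (55.000 − 1) / (2) = 27.000

23.000 24.000 27.000


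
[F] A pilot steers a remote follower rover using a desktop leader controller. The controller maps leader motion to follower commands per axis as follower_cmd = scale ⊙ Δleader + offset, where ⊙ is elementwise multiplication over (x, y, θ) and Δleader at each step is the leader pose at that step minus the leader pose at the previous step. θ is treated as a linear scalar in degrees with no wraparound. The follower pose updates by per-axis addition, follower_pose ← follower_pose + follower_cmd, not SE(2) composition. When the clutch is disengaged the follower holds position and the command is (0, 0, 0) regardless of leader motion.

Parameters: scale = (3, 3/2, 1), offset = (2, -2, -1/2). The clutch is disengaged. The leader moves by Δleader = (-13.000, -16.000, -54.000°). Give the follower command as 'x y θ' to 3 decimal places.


0.000 0.000 0.000

clutch disengaged → follower holds; cmd = (0, 0, 0)


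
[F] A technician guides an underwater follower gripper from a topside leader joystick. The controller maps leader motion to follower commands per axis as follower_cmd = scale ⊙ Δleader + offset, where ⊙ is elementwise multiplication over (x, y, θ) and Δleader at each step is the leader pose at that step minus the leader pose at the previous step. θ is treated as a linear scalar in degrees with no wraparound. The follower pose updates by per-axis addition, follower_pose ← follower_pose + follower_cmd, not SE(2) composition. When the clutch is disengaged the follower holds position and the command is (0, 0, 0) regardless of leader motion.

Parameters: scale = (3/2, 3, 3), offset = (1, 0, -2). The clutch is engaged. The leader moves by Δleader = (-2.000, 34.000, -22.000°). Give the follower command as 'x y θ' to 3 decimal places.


axis x: 3/2·-2.000 + 1 = -2.000
axis y: 3·34.000 + 0 = 102.000
axis θ: 3·-22.000 + -2 = -68.000

-2.000 102.000 -68.000


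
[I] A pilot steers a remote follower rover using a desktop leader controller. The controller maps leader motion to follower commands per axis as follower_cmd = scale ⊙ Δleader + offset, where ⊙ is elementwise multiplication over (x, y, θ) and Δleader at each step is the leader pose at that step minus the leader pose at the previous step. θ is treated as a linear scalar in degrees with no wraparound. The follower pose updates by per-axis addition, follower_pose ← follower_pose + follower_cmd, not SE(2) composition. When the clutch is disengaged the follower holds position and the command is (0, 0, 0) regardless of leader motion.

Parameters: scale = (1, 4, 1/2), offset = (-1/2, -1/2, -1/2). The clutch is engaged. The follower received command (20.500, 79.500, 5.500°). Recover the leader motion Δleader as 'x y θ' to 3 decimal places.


21.000 20.000 12.000

axis x: (20.500 − -1/2) / (1) = 21.000
axis y: (79.500 − -1/2) / (4) = 20.000
axis θ: (5.500 − -1/2) / (1/2) = 12.000


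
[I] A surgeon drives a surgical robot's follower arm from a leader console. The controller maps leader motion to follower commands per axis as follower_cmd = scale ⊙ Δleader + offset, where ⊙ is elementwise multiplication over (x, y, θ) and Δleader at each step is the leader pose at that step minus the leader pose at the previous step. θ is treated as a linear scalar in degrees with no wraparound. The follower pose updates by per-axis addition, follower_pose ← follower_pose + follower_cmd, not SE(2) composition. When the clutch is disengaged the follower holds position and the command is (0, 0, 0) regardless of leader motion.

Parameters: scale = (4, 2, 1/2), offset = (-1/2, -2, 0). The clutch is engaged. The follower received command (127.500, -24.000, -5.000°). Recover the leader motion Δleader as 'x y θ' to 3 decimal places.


32.000 -11.000 -10.000

axis x: (127.500 − -1/2) / (4) = 32.000
axis y: (-24.000 − -2) / (2) = -11.000
axis θ: (-5.000 − 0) / (1/2) = -10.000


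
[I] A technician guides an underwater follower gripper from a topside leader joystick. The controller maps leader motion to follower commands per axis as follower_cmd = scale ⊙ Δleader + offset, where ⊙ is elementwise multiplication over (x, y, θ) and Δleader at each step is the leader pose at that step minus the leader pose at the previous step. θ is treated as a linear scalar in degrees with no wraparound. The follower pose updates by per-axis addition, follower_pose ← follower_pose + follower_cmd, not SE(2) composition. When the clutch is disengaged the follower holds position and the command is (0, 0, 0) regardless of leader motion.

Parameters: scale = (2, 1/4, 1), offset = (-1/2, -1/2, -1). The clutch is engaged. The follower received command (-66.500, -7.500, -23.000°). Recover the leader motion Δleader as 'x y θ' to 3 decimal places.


-33.000 -28.000 -22.000

axis x: (-66.500 − -1/2) / (2) = -33.000
axis y: (-7.500 − -1/2) / (1/4) = -28.000
axis θ: (-23.000 − -1) / (1) = -22.000


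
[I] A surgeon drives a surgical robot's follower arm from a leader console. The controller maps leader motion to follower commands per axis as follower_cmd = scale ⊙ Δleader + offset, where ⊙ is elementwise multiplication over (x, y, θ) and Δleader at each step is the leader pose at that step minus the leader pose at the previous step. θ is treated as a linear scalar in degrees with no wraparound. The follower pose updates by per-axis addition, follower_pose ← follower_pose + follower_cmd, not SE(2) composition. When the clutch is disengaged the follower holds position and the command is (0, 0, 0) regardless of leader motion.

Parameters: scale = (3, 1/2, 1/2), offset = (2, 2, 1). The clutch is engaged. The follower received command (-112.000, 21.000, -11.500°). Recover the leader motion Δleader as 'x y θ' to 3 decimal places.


axis x: (-112.000 − 2) / (3) = -38.000
axis y: (21.000 − 2) / (1/2) = 38.000
axis θ: (-11.500 − 1) / (1/2) = -25.000

-38.000 38.000 -25.000


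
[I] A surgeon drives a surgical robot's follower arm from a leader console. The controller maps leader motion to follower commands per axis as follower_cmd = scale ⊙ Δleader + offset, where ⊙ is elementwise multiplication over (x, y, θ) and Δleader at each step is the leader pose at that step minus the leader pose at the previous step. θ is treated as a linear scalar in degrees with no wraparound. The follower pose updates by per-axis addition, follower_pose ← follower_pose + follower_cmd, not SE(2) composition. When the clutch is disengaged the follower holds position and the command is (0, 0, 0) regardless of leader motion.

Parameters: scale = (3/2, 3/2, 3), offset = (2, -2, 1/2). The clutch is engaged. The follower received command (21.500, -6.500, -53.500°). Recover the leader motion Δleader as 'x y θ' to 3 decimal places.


13.000 -3.000 -18.000

axis x: (21.500 − 2) / (3/2) = 13.000
axis y: (-6.500 − -2) / (3/2) = -3.000
axis θ: (-53.500 − 1/2) / (3) = -18.000


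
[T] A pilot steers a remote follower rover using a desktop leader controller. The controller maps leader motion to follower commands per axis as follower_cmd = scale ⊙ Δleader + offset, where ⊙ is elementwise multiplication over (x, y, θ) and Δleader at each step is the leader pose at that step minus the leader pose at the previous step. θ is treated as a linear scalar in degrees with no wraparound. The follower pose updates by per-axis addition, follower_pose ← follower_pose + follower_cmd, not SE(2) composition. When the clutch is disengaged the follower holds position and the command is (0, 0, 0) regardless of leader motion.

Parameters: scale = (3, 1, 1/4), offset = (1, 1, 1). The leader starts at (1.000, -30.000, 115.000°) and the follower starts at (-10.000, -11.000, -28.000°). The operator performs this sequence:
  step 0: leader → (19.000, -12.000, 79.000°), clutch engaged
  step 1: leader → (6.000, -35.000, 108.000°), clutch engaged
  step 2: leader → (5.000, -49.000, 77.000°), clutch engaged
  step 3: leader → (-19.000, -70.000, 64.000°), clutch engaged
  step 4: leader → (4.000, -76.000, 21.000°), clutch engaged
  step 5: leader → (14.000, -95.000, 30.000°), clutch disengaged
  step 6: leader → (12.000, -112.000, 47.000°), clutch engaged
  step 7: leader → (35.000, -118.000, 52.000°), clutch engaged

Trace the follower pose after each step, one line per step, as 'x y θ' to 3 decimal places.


45.000 8.000 -36.000
7.000 -14.000 -27.750
5.000 -27.000 -34.500
-66.000 -47.000 -36.750
4.000 -52.000 -46.500
4.000 -52.000 -46.500
-1.000 -68.000 -41.250
69.000 -73.000 -39.000

step 0: Δleader=(18.000, 18.000, -36.000°), engaged; cmd=(55.000, 19.000, -8.000°) → follower=(45.000, 8.000, -36.000°)
step 1: Δleader=(-13.000, -23.000, 29.000°), engaged; cmd=(-38.000, -22.000, 8.250°) → follower=(7.000, -14.000, -27.750°)
step 2: Δleader=(-1.000, -14.000, -31.000°), engaged; cmd=(-2.000, -13.000, -6.750°) → follower=(5.000, -27.000, -34.500°)
step 3: Δleader=(-24.000, -21.000, -13.000°), engaged; cmd=(-71.000, -20.000, -2.250°) → follower=(-66.000, -47.000, -36.750°)
step 4: Δleader=(23.000, -6.000, -43.000°), engaged; cmd=(70.000, -5.000, -9.750°) → follower=(4.000, -52.000, -46.500°)
step 5: Δleader=(10.000, -19.000, 9.000°), disengaged; cmd=(0,0,0) → follower holds at (4.000, -52.000, -46.500°)
step 6: Δleader=(-2.000, -17.000, 17.000°), engaged; cmd=(-5.000, -16.000, 5.250°) → follower=(-1.000, -68.000, -41.250°)
step 7: Δleader=(23.000, -6.000, 5.000°), engaged; cmd=(70.000, -5.000, 2.250°) → follower=(69.000, -73.000, -39.000°)


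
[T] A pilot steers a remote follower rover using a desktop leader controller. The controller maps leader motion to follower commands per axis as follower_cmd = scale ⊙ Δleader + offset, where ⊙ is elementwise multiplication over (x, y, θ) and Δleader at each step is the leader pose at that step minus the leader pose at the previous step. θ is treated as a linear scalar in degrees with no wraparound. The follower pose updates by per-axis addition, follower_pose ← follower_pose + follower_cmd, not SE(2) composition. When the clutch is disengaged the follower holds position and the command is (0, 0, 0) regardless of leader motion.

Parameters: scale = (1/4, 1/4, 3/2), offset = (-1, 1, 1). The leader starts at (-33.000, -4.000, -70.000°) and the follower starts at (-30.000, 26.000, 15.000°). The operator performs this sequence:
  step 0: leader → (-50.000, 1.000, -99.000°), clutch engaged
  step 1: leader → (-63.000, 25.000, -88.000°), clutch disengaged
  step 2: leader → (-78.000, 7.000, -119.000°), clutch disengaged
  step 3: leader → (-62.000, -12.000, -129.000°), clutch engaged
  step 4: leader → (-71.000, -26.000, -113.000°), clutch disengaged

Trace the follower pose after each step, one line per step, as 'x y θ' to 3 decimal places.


step 0: Δleader=(-17.000, 5.000, -29.000°), engaged; cmd=(-5.250, 2.250, -42.500°) → follower=(-35.250, 28.250, -27.500°)
step 1: Δleader=(-13.000, 24.000, 11.000°), disengaged; cmd=(0,0,0) → follower holds at (-35.250, 28.250, -27.500°)
step 2: Δleader=(-15.000, -18.000, -31.000°), disengaged; cmd=(0,0,0) → follower holds at (-35.250, 28.250, -27.500°)
step 3: Δleader=(16.000, -19.000, -10.000°), engaged; cmd=(3.000, -3.750, -14.000°) → follower=(-32.250, 24.500, -41.500°)
step 4: Δleader=(-9.000, -14.000, 16.000°), disengaged; cmd=(0,0,0) → follower holds at (-32.250, 24.500, -41.500°)

-35.250 28.250 -27.500
-35.250 28.250 -27.500
-35.250 28.250 -27.500
-32.250 24.500 -41.500
-32.250 24.500 -41.500


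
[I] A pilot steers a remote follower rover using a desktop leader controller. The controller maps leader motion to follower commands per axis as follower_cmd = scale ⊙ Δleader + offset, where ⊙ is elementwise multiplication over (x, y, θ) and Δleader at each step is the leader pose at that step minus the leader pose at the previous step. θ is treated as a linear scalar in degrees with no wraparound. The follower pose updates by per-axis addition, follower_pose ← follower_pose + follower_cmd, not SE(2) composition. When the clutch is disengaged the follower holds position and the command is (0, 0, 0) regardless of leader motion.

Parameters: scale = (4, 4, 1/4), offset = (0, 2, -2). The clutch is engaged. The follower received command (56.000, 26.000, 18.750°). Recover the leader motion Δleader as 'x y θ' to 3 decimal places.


14.000 6.000 83.000

axis x: (56.000 − 0) / (4) = 14.000
axis y: (26.000 − 2) / (4) = 6.000
axis θ: (18.750 − -2) / (1/4) = 83.000


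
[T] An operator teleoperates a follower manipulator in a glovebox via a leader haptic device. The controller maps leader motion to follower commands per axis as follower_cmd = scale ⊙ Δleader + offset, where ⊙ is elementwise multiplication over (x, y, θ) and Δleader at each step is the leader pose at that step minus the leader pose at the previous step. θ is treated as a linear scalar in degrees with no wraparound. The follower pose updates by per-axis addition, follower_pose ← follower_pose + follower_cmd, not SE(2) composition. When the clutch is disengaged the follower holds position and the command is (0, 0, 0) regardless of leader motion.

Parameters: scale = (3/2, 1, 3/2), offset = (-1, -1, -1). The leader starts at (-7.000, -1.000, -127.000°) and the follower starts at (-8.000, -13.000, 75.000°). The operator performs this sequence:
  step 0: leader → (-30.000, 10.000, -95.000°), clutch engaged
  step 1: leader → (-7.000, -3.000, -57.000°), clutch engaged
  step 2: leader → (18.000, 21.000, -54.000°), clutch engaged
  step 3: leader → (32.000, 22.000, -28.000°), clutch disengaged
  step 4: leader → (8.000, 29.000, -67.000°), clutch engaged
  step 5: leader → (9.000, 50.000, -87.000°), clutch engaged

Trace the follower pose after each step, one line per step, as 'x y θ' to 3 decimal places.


-43.500 -3.000 122.000
-10.000 -17.000 178.000
26.500 6.000 181.500
26.500 6.000 181.500
-10.500 12.000 122.000
-10.000 32.000 91.000

step 0: Δleader=(-23.000, 11.000, 32.000°), engaged; cmd=(-35.500, 10.000, 47.000°) → follower=(-43.500, -3.000, 122.000°)
step 1: Δleader=(23.000, -13.000, 38.000°), engaged; cmd=(33.500, -14.000, 56.000°) → follower=(-10.000, -17.000, 178.000°)
step 2: Δleader=(25.000, 24.000, 3.000°), engaged; cmd=(36.500, 23.000, 3.500°) → follower=(26.500, 6.000, 181.500°)
step 3: Δleader=(14.000, 1.000, 26.000°), disengaged; cmd=(0,0,0) → follower holds at (26.500, 6.000, 181.500°)
step 4: Δleader=(-24.000, 7.000, -39.000°), engaged; cmd=(-37.000, 6.000, -59.500°) → follower=(-10.500, 12.000, 122.000°)
step 5: Δleader=(1.000, 21.000, -20.000°), engaged; cmd=(0.500, 20.000, -31.000°) → follower=(-10.000, 32.000, 91.000°)


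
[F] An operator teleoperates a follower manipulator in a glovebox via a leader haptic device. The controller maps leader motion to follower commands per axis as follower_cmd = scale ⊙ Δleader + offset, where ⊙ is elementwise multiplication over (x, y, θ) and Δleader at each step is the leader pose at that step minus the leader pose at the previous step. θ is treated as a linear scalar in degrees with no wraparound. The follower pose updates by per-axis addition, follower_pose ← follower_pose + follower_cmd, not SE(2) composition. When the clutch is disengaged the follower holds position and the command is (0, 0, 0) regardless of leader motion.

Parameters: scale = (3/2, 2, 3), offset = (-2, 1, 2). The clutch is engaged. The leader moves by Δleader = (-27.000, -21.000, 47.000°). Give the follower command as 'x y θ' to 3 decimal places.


-42.500 -41.000 143.000

axis x: 3/2·-27.000 + -2 = -42.500
axis y: 2·-21.000 + 1 = -41.000
axis θ: 3·47.000 + 2 = 143.000


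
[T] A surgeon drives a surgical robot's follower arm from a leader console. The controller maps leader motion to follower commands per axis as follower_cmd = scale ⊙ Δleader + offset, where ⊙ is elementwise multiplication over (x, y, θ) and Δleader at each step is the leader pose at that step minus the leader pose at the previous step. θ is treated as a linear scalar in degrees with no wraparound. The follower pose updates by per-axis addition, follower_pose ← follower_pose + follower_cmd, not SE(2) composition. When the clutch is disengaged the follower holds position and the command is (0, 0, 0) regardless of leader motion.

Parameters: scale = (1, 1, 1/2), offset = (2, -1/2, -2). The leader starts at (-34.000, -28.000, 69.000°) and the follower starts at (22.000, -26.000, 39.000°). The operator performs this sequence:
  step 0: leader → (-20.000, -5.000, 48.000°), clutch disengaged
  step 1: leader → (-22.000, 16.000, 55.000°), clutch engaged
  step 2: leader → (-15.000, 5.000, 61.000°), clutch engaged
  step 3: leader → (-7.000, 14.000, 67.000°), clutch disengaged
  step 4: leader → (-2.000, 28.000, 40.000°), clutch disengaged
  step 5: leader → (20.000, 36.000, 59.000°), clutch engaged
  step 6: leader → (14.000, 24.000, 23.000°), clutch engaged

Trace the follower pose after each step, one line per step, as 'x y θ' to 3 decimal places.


22.000 -26.000 39.000
22.000 -5.500 40.500
31.000 -17.000 41.500
31.000 -17.000 41.500
31.000 -17.000 41.500
55.000 -9.500 49.000
51.000 -22.000 29.000

step 0: Δleader=(14.000, 23.000, -21.000°), disengaged; cmd=(0,0,0) → follower holds at (22.000, -26.000, 39.000°)
step 1: Δleader=(-2.000, 21.000, 7.000°), engaged; cmd=(0.000, 20.500, 1.500°) → follower=(22.000, -5.500, 40.500°)
step 2: Δleader=(7.000, -11.000, 6.000°), engaged; cmd=(9.000, -11.500, 1.000°) → follower=(31.000, -17.000, 41.500°)
step 3: Δleader=(8.000, 9.000, 6.000°), disengaged; cmd=(0,0,0) → follower holds at (31.000, -17.000, 41.500°)
step 4: Δleader=(5.000, 14.000, -27.000°), disengaged; cmd=(0,0,0) → follower holds at (31.000, -17.000, 41.500°)
step 5: Δleader=(22.000, 8.000, 19.000°), engaged; cmd=(24.000, 7.500, 7.500°) → follower=(55.000, -9.500, 49.000°)
step 6: Δleader=(-6.000, -12.000, -36.000°), engaged; cmd=(-4.000, -12.500, -20.000°) → follower=(51.000, -22.000, 29.000°)


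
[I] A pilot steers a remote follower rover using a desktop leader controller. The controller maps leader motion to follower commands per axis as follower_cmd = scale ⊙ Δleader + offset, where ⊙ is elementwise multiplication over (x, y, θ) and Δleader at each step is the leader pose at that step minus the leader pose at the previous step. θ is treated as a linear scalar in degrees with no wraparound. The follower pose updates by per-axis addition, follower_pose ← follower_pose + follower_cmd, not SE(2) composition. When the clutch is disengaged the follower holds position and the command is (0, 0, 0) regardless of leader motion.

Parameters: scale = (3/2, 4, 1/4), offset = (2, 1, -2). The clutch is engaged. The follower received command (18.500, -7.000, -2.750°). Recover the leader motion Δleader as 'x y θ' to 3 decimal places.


axis x: (18.500 − 2) / (3/2) = 11.000
axis y: (-7.000 − 1) / (4) = -2.000
axis θ: (-2.750 − -2) / (1/4) = -3.000

11.000 -2.000 -3.000


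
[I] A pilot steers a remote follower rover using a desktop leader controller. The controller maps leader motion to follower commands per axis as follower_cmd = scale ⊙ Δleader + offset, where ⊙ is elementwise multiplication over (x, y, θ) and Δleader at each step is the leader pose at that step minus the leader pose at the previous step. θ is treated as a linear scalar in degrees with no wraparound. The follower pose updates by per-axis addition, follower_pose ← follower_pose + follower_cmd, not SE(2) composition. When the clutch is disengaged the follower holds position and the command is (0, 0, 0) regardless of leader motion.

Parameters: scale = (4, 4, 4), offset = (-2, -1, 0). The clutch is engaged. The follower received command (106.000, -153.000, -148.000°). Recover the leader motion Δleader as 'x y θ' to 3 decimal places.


axis x: (106.000 − -2) / (4) = 27.000
axis y: (-153.000 − -1) / (4) = -38.000
axis θ: (-148.000 − 0) / (4) = -37.000

27.000 -38.000 -37.000


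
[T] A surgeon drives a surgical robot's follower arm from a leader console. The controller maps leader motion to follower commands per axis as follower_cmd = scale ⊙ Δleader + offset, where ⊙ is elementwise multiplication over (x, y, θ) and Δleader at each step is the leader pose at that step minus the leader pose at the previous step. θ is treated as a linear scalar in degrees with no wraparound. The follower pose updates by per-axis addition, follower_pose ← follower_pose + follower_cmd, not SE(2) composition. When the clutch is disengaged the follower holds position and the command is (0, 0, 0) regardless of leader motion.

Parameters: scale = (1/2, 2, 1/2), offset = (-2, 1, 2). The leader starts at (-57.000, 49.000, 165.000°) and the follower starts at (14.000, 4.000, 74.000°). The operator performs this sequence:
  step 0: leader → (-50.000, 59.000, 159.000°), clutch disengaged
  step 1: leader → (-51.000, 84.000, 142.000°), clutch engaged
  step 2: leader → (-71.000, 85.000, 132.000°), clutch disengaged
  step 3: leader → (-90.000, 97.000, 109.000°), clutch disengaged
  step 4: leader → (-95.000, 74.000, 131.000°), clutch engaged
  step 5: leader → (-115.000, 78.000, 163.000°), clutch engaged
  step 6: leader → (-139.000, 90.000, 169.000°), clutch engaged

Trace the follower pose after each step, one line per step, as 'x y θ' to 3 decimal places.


14.000 4.000 74.000
11.500 55.000 67.500
11.500 55.000 67.500
11.500 55.000 67.500
7.000 10.000 80.500
-5.000 19.000 98.500
-19.000 44.000 103.500

step 0: Δleader=(7.000, 10.000, -6.000°), disengaged; cmd=(0,0,0) → follower holds at (14.000, 4.000, 74.000°)
step 1: Δleader=(-1.000, 25.000, -17.000°), engaged; cmd=(-2.500, 51.000, -6.500°) → follower=(11.500, 55.000, 67.500°)
step 2: Δleader=(-20.000, 1.000, -10.000°), disengaged; cmd=(0,0,0) → follower holds at (11.500, 55.000, 67.500°)
step 3: Δleader=(-19.000, 12.000, -23.000°), disengaged; cmd=(0,0,0) → follower holds at (11.500, 55.000, 67.500°)
step 4: Δleader=(-5.000, -23.000, 22.000°), engaged; cmd=(-4.500, -45.000, 13.000°) → follower=(7.000, 10.000, 80.500°)
step 5: Δleader=(-20.000, 4.000, 32.000°), engaged; cmd=(-12.000, 9.000, 18.000°) → follower=(-5.000, 19.000, 98.500°)
step 6: Δleader=(-24.000, 12.000, 6.000°), engaged; cmd=(-14.000, 25.000, 5.000°) → follower=(-19.000, 44.000, 103.500°)


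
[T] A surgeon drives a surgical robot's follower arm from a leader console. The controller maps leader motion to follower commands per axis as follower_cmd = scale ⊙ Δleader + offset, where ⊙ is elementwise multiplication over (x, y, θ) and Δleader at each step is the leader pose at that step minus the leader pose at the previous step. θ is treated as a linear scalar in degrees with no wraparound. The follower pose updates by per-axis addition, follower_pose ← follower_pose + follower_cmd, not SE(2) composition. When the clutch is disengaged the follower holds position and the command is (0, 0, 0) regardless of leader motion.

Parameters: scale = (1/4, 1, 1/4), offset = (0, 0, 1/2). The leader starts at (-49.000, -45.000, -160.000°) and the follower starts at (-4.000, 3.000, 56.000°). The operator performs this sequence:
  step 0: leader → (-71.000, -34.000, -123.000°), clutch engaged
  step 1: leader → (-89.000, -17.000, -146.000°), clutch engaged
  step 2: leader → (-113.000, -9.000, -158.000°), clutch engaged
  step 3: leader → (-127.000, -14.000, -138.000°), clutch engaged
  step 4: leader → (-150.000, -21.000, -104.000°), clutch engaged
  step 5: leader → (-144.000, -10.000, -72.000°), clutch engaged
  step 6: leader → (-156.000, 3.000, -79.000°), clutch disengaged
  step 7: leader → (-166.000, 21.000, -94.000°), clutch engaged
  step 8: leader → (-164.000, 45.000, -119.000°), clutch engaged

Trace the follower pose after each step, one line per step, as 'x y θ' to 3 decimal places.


step 0: Δleader=(-22.000, 11.000, 37.000°), engaged; cmd=(-5.500, 11.000, 9.750°) → follower=(-9.500, 14.000, 65.750°)
step 1: Δleader=(-18.000, 17.000, -23.000°), engaged; cmd=(-4.500, 17.000, -5.250°) → follower=(-14.000, 31.000, 60.500°)
step 2: Δleader=(-24.000, 8.000, -12.000°), engaged; cmd=(-6.000, 8.000, -2.500°) → follower=(-20.000, 39.000, 58.000°)
step 3: Δleader=(-14.000, -5.000, 20.000°), engaged; cmd=(-3.500, -5.000, 5.500°) → follower=(-23.500, 34.000, 63.500°)
step 4: Δleader=(-23.000, -7.000, 34.000°), engaged; cmd=(-5.750, -7.000, 9.000°) → follower=(-29.250, 27.000, 72.500°)
step 5: Δleader=(6.000, 11.000, 32.000°), engaged; cmd=(1.500, 11.000, 8.500°) → follower=(-27.750, 38.000, 81.000°)
step 6: Δleader=(-12.000, 13.000, -7.000°), disengaged; cmd=(0,0,0) → follower holds at (-27.750, 38.000, 81.000°)
step 7: Δleader=(-10.000, 18.000, -15.000°), engaged; cmd=(-2.500, 18.000, -3.250°) → follower=(-30.250, 56.000, 77.750°)
step 8: Δleader=(2.000, 24.000, -25.000°), engaged; cmd=(0.500, 24.000, -5.750°) → follower=(-29.750, 80.000, 72.000°)

-9.500 14.000 65.750
-14.000 31.000 60.500
-20.000 39.000 58.000
-23.500 34.000 63.500
-29.250 27.000 72.500
-27.750 38.000 81.000
-27.750 38.000 81.000
-30.250 56.000 77.750
-29.750 80.000 72.000


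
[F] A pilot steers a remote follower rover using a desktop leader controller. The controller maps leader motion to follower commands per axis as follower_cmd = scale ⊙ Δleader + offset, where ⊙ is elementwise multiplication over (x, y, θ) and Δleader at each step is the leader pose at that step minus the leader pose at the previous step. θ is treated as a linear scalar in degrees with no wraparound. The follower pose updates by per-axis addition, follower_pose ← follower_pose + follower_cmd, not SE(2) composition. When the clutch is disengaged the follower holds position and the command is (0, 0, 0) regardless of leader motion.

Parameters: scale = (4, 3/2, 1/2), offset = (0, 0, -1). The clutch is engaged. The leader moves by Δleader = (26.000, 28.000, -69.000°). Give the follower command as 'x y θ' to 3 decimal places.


104.000 42.000 -35.500

axis x: 4·26.000 + 0 = 104.000
axis y: 3/2·28.000 + 0 = 42.000
axis θ: 1/2·-69.000 + -1 = -35.500


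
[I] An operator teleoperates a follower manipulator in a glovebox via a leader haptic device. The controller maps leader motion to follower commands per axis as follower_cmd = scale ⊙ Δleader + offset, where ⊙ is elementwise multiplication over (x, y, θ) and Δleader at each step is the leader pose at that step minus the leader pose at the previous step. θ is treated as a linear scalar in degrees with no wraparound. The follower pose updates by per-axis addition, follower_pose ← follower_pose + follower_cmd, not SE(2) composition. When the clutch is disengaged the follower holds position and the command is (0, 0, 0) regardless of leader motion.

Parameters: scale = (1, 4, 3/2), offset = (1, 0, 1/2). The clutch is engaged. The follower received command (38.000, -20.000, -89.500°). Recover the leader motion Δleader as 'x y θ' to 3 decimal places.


axis x: (38.000 − 1) / (1) = 37.000
axis y: (-20.000 − 0) / (4) = -5.000
axis θ: (-89.500 − 1/2) / (3/2) = -60.000

37.000 -5.000 -60.000


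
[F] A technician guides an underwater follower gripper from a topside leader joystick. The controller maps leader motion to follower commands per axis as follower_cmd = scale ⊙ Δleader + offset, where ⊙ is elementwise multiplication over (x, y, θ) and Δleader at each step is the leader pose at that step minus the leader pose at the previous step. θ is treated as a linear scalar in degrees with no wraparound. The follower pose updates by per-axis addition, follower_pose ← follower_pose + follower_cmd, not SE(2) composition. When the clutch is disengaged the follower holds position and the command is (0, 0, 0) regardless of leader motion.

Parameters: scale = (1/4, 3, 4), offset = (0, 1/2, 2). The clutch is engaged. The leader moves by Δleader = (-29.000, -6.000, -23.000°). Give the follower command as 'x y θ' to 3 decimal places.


axis x: 1/4·-29.000 + 0 = -7.250
axis y: 3·-6.000 + 1/2 = -17.500
axis θ: 4·-23.000 + 2 = -90.000

-7.250 -17.500 -90.000


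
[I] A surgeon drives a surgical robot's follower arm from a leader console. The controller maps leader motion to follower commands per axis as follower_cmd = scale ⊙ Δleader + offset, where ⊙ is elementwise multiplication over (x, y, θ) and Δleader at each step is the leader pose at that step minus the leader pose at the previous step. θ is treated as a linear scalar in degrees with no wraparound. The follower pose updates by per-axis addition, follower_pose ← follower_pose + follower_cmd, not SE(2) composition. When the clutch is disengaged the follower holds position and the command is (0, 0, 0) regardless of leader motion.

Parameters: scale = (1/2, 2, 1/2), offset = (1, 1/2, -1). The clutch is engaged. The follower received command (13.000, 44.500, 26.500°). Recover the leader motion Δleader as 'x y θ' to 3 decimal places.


24.000 22.000 55.000

axis x: (13.000 − 1) / (1/2) = 24.000
axis y: (44.500 − 1/2) / (2) = 22.000
axis θ: (26.500 − -1) / (1/2) = 55.000


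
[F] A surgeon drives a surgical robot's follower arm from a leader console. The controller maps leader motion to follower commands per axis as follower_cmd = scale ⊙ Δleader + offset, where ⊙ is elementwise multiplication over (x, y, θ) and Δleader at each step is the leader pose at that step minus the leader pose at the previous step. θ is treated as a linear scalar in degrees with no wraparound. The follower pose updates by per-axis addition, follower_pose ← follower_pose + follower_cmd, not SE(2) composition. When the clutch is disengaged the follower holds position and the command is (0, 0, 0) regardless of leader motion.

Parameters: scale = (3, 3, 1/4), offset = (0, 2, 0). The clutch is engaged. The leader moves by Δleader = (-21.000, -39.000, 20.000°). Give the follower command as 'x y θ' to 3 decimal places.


axis x: 3·-21.000 + 0 = -63.000
axis y: 3·-39.000 + 2 = -115.000
axis θ: 1/4·20.000 + 0 = 5.000

-63.000 -115.000 5.000


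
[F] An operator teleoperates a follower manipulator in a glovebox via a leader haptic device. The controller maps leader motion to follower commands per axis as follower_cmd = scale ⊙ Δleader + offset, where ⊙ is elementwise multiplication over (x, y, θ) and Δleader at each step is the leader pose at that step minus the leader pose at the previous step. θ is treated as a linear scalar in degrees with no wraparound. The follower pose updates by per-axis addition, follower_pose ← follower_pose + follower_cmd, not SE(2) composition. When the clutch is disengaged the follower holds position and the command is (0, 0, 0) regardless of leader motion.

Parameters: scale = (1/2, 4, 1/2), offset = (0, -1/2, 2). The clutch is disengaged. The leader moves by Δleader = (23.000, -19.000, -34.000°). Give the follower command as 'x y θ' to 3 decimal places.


0.000 0.000 0.000

clutch disengaged → follower holds; cmd = (0, 0, 0)


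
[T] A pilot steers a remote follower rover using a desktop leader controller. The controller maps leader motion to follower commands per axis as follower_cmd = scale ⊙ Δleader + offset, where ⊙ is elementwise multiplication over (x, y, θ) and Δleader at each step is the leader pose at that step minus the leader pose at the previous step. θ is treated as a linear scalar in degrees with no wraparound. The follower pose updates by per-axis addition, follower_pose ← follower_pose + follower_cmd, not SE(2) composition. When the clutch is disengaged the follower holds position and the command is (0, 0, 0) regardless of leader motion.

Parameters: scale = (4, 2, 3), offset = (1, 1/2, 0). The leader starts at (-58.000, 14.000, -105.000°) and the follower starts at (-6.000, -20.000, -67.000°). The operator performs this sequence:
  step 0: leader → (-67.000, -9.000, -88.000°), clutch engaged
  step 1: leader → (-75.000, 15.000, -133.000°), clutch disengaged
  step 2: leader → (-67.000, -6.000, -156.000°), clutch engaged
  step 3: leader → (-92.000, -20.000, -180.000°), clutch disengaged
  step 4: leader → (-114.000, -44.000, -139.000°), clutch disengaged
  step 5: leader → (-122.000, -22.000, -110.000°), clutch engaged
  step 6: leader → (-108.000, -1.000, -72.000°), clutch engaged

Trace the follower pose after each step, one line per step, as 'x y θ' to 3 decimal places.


step 0: Δleader=(-9.000, -23.000, 17.000°), engaged; cmd=(-35.000, -45.500, 51.000°) → follower=(-41.000, -65.500, -16.000°)
step 1: Δleader=(-8.000, 24.000, -45.000°), disengaged; cmd=(0,0,0) → follower holds at (-41.000, -65.500, -16.000°)
step 2: Δleader=(8.000, -21.000, -23.000°), engaged; cmd=(33.000, -41.500, -69.000°) → follower=(-8.000, -107.000, -85.000°)
step 3: Δleader=(-25.000, -14.000, -24.000°), disengaged; cmd=(0,0,0) → follower holds at (-8.000, -107.000, -85.000°)
step 4: Δleader=(-22.000, -24.000, 41.000°), disengaged; cmd=(0,0,0) → follower holds at (-8.000, -107.000, -85.000°)
step 5: Δleader=(-8.000, 22.000, 29.000°), engaged; cmd=(-31.000, 44.500, 87.000°) → follower=(-39.000, -62.500, 2.000°)
step 6: Δleader=(14.000, 21.000, 38.000°), engaged; cmd=(57.000, 42.500, 114.000°) → follower=(18.000, -20.000, 116.000°)

-41.000 -65.500 -16.000
-41.000 -65.500 -16.000
-8.000 -107.000 -85.000
-8.000 -107.000 -85.000
-8.000 -107.000 -85.000
-39.000 -62.500 2.000
18.000 -20.000 116.000


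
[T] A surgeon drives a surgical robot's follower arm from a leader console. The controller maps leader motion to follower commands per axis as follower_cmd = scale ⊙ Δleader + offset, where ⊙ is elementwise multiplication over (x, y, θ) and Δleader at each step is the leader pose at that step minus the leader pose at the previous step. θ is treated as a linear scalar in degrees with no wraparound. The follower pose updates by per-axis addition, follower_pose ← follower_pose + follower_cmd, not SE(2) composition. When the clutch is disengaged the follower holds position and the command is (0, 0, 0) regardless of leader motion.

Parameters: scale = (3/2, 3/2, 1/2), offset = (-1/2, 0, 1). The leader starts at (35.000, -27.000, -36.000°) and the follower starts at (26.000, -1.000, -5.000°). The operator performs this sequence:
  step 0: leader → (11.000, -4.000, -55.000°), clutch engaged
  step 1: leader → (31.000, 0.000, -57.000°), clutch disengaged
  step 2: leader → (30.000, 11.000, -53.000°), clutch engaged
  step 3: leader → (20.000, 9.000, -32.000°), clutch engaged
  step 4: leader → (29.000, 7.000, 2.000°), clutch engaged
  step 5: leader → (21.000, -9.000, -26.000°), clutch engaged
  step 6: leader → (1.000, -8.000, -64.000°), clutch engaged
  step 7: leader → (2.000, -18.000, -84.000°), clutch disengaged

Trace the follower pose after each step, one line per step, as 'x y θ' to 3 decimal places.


-10.500 33.500 -13.500
-10.500 33.500 -13.500
-12.500 50.000 -10.500
-28.000 47.000 1.000
-15.000 44.000 19.000
-27.500 20.000 6.000
-58.000 21.500 -12.000
-58.000 21.500 -12.000

step 0: Δleader=(-24.000, 23.000, -19.000°), engaged; cmd=(-36.500, 34.500, -8.500°) → follower=(-10.500, 33.500, -13.500°)
step 1: Δleader=(20.000, 4.000, -2.000°), disengaged; cmd=(0,0,0) → follower holds at (-10.500, 33.500, -13.500°)
step 2: Δleader=(-1.000, 11.000, 4.000°), engaged; cmd=(-2.000, 16.500, 3.000°) → follower=(-12.500, 50.000, -10.500°)
step 3: Δleader=(-10.000, -2.000, 21.000°), engaged; cmd=(-15.500, -3.000, 11.500°) → follower=(-28.000, 47.000, 1.000°)
step 4: Δleader=(9.000, -2.000, 34.000°), engaged; cmd=(13.000, -3.000, 18.000°) → follower=(-15.000, 44.000, 19.000°)
step 5: Δleader=(-8.000, -16.000, -28.000°), engaged; cmd=(-12.500, -24.000, -13.000°) → follower=(-27.500, 20.000, 6.000°)
step 6: Δleader=(-20.000, 1.000, -38.000°), engaged; cmd=(-30.500, 1.500, -18.000°) → follower=(-58.000, 21.500, -12.000°)
step 7: Δleader=(1.000, -10.000, -20.000°), disengaged; cmd=(0,0,0) → follower holds at (-58.000, 21.500, -12.000°)
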